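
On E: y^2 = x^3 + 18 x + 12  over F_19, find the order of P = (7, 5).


Compute successive multiples of P until we hit O:
  1P = (7, 5)
  2P = (16, 8)
  3P = (13, 12)
  4P = (3, 6)
  5P = (15, 16)
  6P = (17, 5)
  7P = (14, 14)
  8P = (14, 5)
  ... (continuing to 15P)
  15P = O

ord(P) = 15


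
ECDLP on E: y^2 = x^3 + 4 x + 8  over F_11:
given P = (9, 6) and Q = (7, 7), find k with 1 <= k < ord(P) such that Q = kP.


Enumerate multiples of P until we hit Q = (7, 7):
  1P = (9, 6)
  2P = (7, 4)
  3P = (7, 7)
Match found at i = 3.

k = 3


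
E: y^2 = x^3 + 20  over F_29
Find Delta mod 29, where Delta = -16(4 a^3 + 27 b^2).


4 a^3 + 27 b^2 = 4*0^3 + 27*20^2 = 0 + 10800 = 10800
Delta = -16 * (10800) = -172800
Delta mod 29 = 11

Delta = 11 (mod 29)


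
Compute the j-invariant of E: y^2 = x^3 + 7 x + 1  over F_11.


Delta = -16(4 a^3 + 27 b^2) mod 11 = 1
-1728 * (4 a)^3 = -1728 * (4*7)^3 mod 11 = 4
j = 4 * 1^(-1) mod 11 = 4

j = 4 (mod 11)


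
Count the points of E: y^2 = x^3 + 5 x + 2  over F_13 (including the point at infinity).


For each x in F_13, count y with y^2 = x^3 + 5 x + 2 mod 13:
  x = 5: RHS = 9, y in [3, 10]  -> 2 point(s)
  x = 6: RHS = 1, y in [1, 12]  -> 2 point(s)
  x = 7: RHS = 3, y in [4, 9]  -> 2 point(s)
  x = 9: RHS = 9, y in [3, 10]  -> 2 point(s)
  x = 10: RHS = 12, y in [5, 8]  -> 2 point(s)
  x = 11: RHS = 10, y in [6, 7]  -> 2 point(s)
  x = 12: RHS = 9, y in [3, 10]  -> 2 point(s)
Affine points: 14. Add the point at infinity: total = 15.

#E(F_13) = 15


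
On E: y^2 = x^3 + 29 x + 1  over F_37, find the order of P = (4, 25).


Compute successive multiples of P until we hit O:
  1P = (4, 25)
  2P = (3, 35)
  3P = (19, 14)
  4P = (5, 30)
  5P = (16, 26)
  6P = (26, 4)
  7P = (6, 24)
  8P = (18, 19)
  ... (continuing to 20P)
  20P = O

ord(P) = 20


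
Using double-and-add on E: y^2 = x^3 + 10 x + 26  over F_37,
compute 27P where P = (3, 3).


k = 27 = 11011_2 (binary, LSB first: 11011)
Double-and-add from P = (3, 3):
  bit 0 = 1: acc = O + (3, 3) = (3, 3)
  bit 1 = 1: acc = (3, 3) + (31, 34) = (24, 20)
  bit 2 = 0: acc unchanged = (24, 20)
  bit 3 = 1: acc = (24, 20) + (28, 13) = (32, 31)
  bit 4 = 1: acc = (32, 31) + (29, 10) = (25, 18)

27P = (25, 18)


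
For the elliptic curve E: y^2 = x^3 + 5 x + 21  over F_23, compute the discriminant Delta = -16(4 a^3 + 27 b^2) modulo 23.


4 a^3 + 27 b^2 = 4*5^3 + 27*21^2 = 500 + 11907 = 12407
Delta = -16 * (12407) = -198512
Delta mod 23 = 1

Delta = 1 (mod 23)


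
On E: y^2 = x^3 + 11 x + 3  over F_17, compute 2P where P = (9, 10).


Doubling: s = (3 x1^2 + a) / (2 y1)
s = (3*9^2 + 11) / (2*10) mod 17 = 11
x3 = s^2 - 2 x1 mod 17 = 11^2 - 2*9 = 1
y3 = s (x1 - x3) - y1 mod 17 = 11 * (9 - 1) - 10 = 10

2P = (1, 10)


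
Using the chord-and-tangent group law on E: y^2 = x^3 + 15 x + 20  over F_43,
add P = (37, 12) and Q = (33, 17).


P != Q, so use the chord formula.
s = (y2 - y1) / (x2 - x1) = (5) / (39) mod 43 = 31
x3 = s^2 - x1 - x2 mod 43 = 31^2 - 37 - 33 = 31
y3 = s (x1 - x3) - y1 mod 43 = 31 * (37 - 31) - 12 = 2

P + Q = (31, 2)


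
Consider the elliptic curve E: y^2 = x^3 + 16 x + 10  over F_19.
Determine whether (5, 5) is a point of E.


Check whether y^2 = x^3 + 16 x + 10 (mod 19) for (x, y) = (5, 5).
LHS: y^2 = 5^2 mod 19 = 6
RHS: x^3 + 16 x + 10 = 5^3 + 16*5 + 10 mod 19 = 6
LHS = RHS

Yes, on the curve


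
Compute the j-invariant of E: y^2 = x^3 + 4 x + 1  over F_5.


Delta = -16(4 a^3 + 27 b^2) mod 5 = 2
-1728 * (4 a)^3 = -1728 * (4*4)^3 mod 5 = 2
j = 2 * 2^(-1) mod 5 = 1

j = 1 (mod 5)


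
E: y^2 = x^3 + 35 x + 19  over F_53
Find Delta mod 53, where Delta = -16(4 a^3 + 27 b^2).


4 a^3 + 27 b^2 = 4*35^3 + 27*19^2 = 171500 + 9747 = 181247
Delta = -16 * (181247) = -2899952
Delta mod 53 = 49

Delta = 49 (mod 53)


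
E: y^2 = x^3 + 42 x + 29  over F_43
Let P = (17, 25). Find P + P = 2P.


Doubling: s = (3 x1^2 + a) / (2 y1)
s = (3*17^2 + 42) / (2*25) mod 43 = 7
x3 = s^2 - 2 x1 mod 43 = 7^2 - 2*17 = 15
y3 = s (x1 - x3) - y1 mod 43 = 7 * (17 - 15) - 25 = 32

2P = (15, 32)


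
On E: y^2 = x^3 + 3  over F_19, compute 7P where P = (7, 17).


k = 7 = 111_2 (binary, LSB first: 111)
Double-and-add from P = (7, 17):
  bit 0 = 1: acc = O + (7, 17) = (7, 17)
  bit 1 = 1: acc = (7, 17) + (3, 7) = (1, 17)
  bit 2 = 1: acc = (1, 17) + (11, 2) = (14, 12)

7P = (14, 12)


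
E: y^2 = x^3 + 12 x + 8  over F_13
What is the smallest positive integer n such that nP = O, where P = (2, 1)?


Compute successive multiples of P until we hit O:
  1P = (2, 1)
  2P = (10, 7)
  3P = (4, 4)
  4P = (6, 6)
  5P = (9, 0)
  6P = (6, 7)
  7P = (4, 9)
  8P = (10, 6)
  ... (continuing to 10P)
  10P = O

ord(P) = 10


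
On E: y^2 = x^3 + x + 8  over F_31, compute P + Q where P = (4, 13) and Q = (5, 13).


P != Q, so use the chord formula.
s = (y2 - y1) / (x2 - x1) = (0) / (1) mod 31 = 0
x3 = s^2 - x1 - x2 mod 31 = 0^2 - 4 - 5 = 22
y3 = s (x1 - x3) - y1 mod 31 = 0 * (4 - 22) - 13 = 18

P + Q = (22, 18)


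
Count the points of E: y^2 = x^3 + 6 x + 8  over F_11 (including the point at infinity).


For each x in F_11, count y with y^2 = x^3 + 6 x + 8 mod 11:
  x = 1: RHS = 4, y in [2, 9]  -> 2 point(s)
  x = 3: RHS = 9, y in [3, 8]  -> 2 point(s)
  x = 5: RHS = 9, y in [3, 8]  -> 2 point(s)
  x = 10: RHS = 1, y in [1, 10]  -> 2 point(s)
Affine points: 8. Add the point at infinity: total = 9.

#E(F_11) = 9


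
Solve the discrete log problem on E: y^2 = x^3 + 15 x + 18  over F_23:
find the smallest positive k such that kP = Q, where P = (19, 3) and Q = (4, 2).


Enumerate multiples of P until we hit Q = (4, 2):
  1P = (19, 3)
  2P = (9, 10)
  3P = (4, 21)
  4P = (18, 5)
  5P = (13, 8)
  6P = (0, 8)
  7P = (7, 12)
  8P = (22, 5)
  9P = (8, 12)
  10P = (21, 7)
  11P = (10, 15)
  12P = (6, 18)
  13P = (6, 5)
  14P = (10, 8)
  15P = (21, 16)
  16P = (8, 11)
  17P = (22, 18)
  18P = (7, 11)
  19P = (0, 15)
  20P = (13, 15)
  21P = (18, 18)
  22P = (4, 2)
Match found at i = 22.

k = 22


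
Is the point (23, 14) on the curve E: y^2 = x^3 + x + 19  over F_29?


Check whether y^2 = x^3 + 1 x + 19 (mod 29) for (x, y) = (23, 14).
LHS: y^2 = 14^2 mod 29 = 22
RHS: x^3 + 1 x + 19 = 23^3 + 1*23 + 19 mod 29 = 0
LHS != RHS

No, not on the curve


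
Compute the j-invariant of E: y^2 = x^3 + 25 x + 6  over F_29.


Delta = -16(4 a^3 + 27 b^2) mod 29 = 28
-1728 * (4 a)^3 = -1728 * (4*25)^3 mod 29 = 3
j = 3 * 28^(-1) mod 29 = 26

j = 26 (mod 29)


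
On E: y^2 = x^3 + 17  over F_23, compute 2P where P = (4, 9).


Doubling: s = (3 x1^2 + a) / (2 y1)
s = (3*4^2 + 0) / (2*9) mod 23 = 18
x3 = s^2 - 2 x1 mod 23 = 18^2 - 2*4 = 17
y3 = s (x1 - x3) - y1 mod 23 = 18 * (4 - 17) - 9 = 10

2P = (17, 10)


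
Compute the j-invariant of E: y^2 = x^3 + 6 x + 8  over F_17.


Delta = -16(4 a^3 + 27 b^2) mod 17 = 8
-1728 * (4 a)^3 = -1728 * (4*6)^3 mod 17 = 1
j = 1 * 8^(-1) mod 17 = 15

j = 15 (mod 17)


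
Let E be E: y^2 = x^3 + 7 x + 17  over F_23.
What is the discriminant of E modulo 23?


4 a^3 + 27 b^2 = 4*7^3 + 27*17^2 = 1372 + 7803 = 9175
Delta = -16 * (9175) = -146800
Delta mod 23 = 9

Delta = 9 (mod 23)


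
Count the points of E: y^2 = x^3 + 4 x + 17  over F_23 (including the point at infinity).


For each x in F_23, count y with y^2 = x^3 + 4 x + 17 mod 23:
  x = 5: RHS = 1, y in [1, 22]  -> 2 point(s)
  x = 6: RHS = 4, y in [2, 21]  -> 2 point(s)
  x = 8: RHS = 9, y in [3, 20]  -> 2 point(s)
  x = 9: RHS = 0, y in [0]  -> 1 point(s)
  x = 11: RHS = 12, y in [9, 14]  -> 2 point(s)
  x = 13: RHS = 12, y in [9, 14]  -> 2 point(s)
  x = 15: RHS = 2, y in [5, 18]  -> 2 point(s)
  x = 19: RHS = 6, y in [11, 12]  -> 2 point(s)
  x = 20: RHS = 1, y in [1, 22]  -> 2 point(s)
  x = 21: RHS = 1, y in [1, 22]  -> 2 point(s)
  x = 22: RHS = 12, y in [9, 14]  -> 2 point(s)
Affine points: 21. Add the point at infinity: total = 22.

#E(F_23) = 22


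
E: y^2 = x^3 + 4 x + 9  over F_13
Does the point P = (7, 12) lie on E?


Check whether y^2 = x^3 + 4 x + 9 (mod 13) for (x, y) = (7, 12).
LHS: y^2 = 12^2 mod 13 = 1
RHS: x^3 + 4 x + 9 = 7^3 + 4*7 + 9 mod 13 = 3
LHS != RHS

No, not on the curve


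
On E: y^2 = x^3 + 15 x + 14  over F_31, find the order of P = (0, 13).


Compute successive multiples of P until we hit O:
  1P = (0, 13)
  2P = (9, 14)
  3P = (9, 17)
  4P = (0, 18)
  5P = O

ord(P) = 5


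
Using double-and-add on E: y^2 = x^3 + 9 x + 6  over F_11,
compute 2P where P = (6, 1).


k = 2 = 10_2 (binary, LSB first: 01)
Double-and-add from P = (6, 1):
  bit 0 = 0: acc unchanged = O
  bit 1 = 1: acc = O + (3, 4) = (3, 4)

2P = (3, 4)


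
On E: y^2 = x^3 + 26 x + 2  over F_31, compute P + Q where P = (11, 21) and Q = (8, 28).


P != Q, so use the chord formula.
s = (y2 - y1) / (x2 - x1) = (7) / (28) mod 31 = 8
x3 = s^2 - x1 - x2 mod 31 = 8^2 - 11 - 8 = 14
y3 = s (x1 - x3) - y1 mod 31 = 8 * (11 - 14) - 21 = 17

P + Q = (14, 17)


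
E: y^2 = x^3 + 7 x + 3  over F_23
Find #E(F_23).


For each x in F_23, count y with y^2 = x^3 + 7 x + 3 mod 23:
  x = 0: RHS = 3, y in [7, 16]  -> 2 point(s)
  x = 2: RHS = 2, y in [5, 18]  -> 2 point(s)
  x = 4: RHS = 3, y in [7, 16]  -> 2 point(s)
  x = 5: RHS = 2, y in [5, 18]  -> 2 point(s)
  x = 6: RHS = 8, y in [10, 13]  -> 2 point(s)
  x = 7: RHS = 4, y in [2, 21]  -> 2 point(s)
  x = 9: RHS = 13, y in [6, 17]  -> 2 point(s)
  x = 11: RHS = 8, y in [10, 13]  -> 2 point(s)
  x = 14: RHS = 16, y in [4, 19]  -> 2 point(s)
  x = 16: RHS = 2, y in [5, 18]  -> 2 point(s)
  x = 18: RHS = 4, y in [2, 21]  -> 2 point(s)
  x = 19: RHS = 3, y in [7, 16]  -> 2 point(s)
  x = 20: RHS = 1, y in [1, 22]  -> 2 point(s)
  x = 21: RHS = 4, y in [2, 21]  -> 2 point(s)
  x = 22: RHS = 18, y in [8, 15]  -> 2 point(s)
Affine points: 30. Add the point at infinity: total = 31.

#E(F_23) = 31


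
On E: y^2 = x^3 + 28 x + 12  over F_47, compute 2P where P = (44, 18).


Doubling: s = (3 x1^2 + a) / (2 y1)
s = (3*44^2 + 28) / (2*18) mod 47 = 42
x3 = s^2 - 2 x1 mod 47 = 42^2 - 2*44 = 31
y3 = s (x1 - x3) - y1 mod 47 = 42 * (44 - 31) - 18 = 11

2P = (31, 11)


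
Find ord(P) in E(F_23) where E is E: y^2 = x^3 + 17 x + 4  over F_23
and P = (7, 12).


Compute successive multiples of P until we hit O:
  1P = (7, 12)
  2P = (18, 1)
  3P = (22, 3)
  4P = (10, 22)
  5P = (12, 2)
  6P = (8, 13)
  7P = (9, 9)
  8P = (15, 0)
  ... (continuing to 16P)
  16P = O

ord(P) = 16


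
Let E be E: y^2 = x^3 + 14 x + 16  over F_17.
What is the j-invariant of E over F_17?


Delta = -16(4 a^3 + 27 b^2) mod 17 = 4
-1728 * (4 a)^3 = -1728 * (4*14)^3 mod 17 = 2
j = 2 * 4^(-1) mod 17 = 9

j = 9 (mod 17)


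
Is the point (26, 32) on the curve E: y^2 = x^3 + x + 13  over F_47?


Check whether y^2 = x^3 + 1 x + 13 (mod 47) for (x, y) = (26, 32).
LHS: y^2 = 32^2 mod 47 = 37
RHS: x^3 + 1 x + 13 = 26^3 + 1*26 + 13 mod 47 = 37
LHS = RHS

Yes, on the curve


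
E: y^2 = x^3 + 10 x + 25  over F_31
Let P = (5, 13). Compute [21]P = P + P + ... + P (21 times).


k = 21 = 10101_2 (binary, LSB first: 10101)
Double-and-add from P = (5, 13):
  bit 0 = 1: acc = O + (5, 13) = (5, 13)
  bit 1 = 0: acc unchanged = (5, 13)
  bit 2 = 1: acc = (5, 13) + (1, 6) = (30, 13)
  bit 3 = 0: acc unchanged = (30, 13)
  bit 4 = 1: acc = (30, 13) + (4, 25) = (4, 6)

21P = (4, 6)


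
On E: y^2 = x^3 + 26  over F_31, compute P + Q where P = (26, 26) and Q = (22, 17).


P != Q, so use the chord formula.
s = (y2 - y1) / (x2 - x1) = (22) / (27) mod 31 = 10
x3 = s^2 - x1 - x2 mod 31 = 10^2 - 26 - 22 = 21
y3 = s (x1 - x3) - y1 mod 31 = 10 * (26 - 21) - 26 = 24

P + Q = (21, 24)


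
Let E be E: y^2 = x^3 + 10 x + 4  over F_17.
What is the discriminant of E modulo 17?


4 a^3 + 27 b^2 = 4*10^3 + 27*4^2 = 4000 + 432 = 4432
Delta = -16 * (4432) = -70912
Delta mod 17 = 12

Delta = 12 (mod 17)


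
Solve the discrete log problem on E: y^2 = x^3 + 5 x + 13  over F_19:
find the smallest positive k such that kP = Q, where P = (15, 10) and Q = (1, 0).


Enumerate multiples of P until we hit Q = (1, 0):
  1P = (15, 10)
  2P = (5, 7)
  3P = (16, 3)
  4P = (18, 11)
  5P = (3, 13)
  6P = (7, 7)
  7P = (1, 0)
Match found at i = 7.

k = 7


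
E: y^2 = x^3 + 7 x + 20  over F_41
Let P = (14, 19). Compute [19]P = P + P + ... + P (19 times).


k = 19 = 10011_2 (binary, LSB first: 11001)
Double-and-add from P = (14, 19):
  bit 0 = 1: acc = O + (14, 19) = (14, 19)
  bit 1 = 1: acc = (14, 19) + (21, 30) = (16, 13)
  bit 2 = 0: acc unchanged = (16, 13)
  bit 3 = 0: acc unchanged = (16, 13)
  bit 4 = 1: acc = (16, 13) + (37, 25) = (31, 37)

19P = (31, 37)


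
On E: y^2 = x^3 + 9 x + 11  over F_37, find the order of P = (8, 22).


Compute successive multiples of P until we hit O:
  1P = (8, 22)
  2P = (30, 7)
  3P = (0, 23)
  4P = (3, 19)
  5P = (16, 25)
  6P = (1, 13)
  7P = (7, 11)
  8P = (32, 10)
  ... (continuing to 22P)
  22P = O

ord(P) = 22


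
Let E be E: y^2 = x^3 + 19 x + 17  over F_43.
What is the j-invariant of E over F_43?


Delta = -16(4 a^3 + 27 b^2) mod 43 = 35
-1728 * (4 a)^3 = -1728 * (4*19)^3 mod 43 = 2
j = 2 * 35^(-1) mod 43 = 32

j = 32 (mod 43)


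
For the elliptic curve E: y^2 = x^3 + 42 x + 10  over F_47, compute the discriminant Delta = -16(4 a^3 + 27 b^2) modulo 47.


4 a^3 + 27 b^2 = 4*42^3 + 27*10^2 = 296352 + 2700 = 299052
Delta = -16 * (299052) = -4784832
Delta mod 47 = 3

Delta = 3 (mod 47)


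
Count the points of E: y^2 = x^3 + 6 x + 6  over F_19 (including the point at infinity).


For each x in F_19, count y with y^2 = x^3 + 6 x + 6 mod 19:
  x = 0: RHS = 6, y in [5, 14]  -> 2 point(s)
  x = 2: RHS = 7, y in [8, 11]  -> 2 point(s)
  x = 5: RHS = 9, y in [3, 16]  -> 2 point(s)
  x = 6: RHS = 11, y in [7, 12]  -> 2 point(s)
  x = 7: RHS = 11, y in [7, 12]  -> 2 point(s)
  x = 11: RHS = 16, y in [4, 15]  -> 2 point(s)
  x = 12: RHS = 1, y in [1, 18]  -> 2 point(s)
  x = 13: RHS = 1, y in [1, 18]  -> 2 point(s)
  x = 17: RHS = 5, y in [9, 10]  -> 2 point(s)
Affine points: 18. Add the point at infinity: total = 19.

#E(F_19) = 19


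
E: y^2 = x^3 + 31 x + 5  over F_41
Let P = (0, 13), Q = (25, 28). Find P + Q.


P != Q, so use the chord formula.
s = (y2 - y1) / (x2 - x1) = (15) / (25) mod 41 = 17
x3 = s^2 - x1 - x2 mod 41 = 17^2 - 0 - 25 = 18
y3 = s (x1 - x3) - y1 mod 41 = 17 * (0 - 18) - 13 = 9

P + Q = (18, 9)


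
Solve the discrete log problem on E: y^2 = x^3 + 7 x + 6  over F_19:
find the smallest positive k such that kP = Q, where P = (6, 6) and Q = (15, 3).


Enumerate multiples of P until we hit Q = (15, 3):
  1P = (6, 6)
  2P = (14, 6)
  3P = (18, 13)
  4P = (15, 3)
Match found at i = 4.

k = 4


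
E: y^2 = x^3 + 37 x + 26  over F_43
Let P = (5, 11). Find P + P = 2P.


Doubling: s = (3 x1^2 + a) / (2 y1)
s = (3*5^2 + 37) / (2*11) mod 43 = 9
x3 = s^2 - 2 x1 mod 43 = 9^2 - 2*5 = 28
y3 = s (x1 - x3) - y1 mod 43 = 9 * (5 - 28) - 11 = 40

2P = (28, 40)


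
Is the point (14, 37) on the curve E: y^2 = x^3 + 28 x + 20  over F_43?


Check whether y^2 = x^3 + 28 x + 20 (mod 43) for (x, y) = (14, 37).
LHS: y^2 = 37^2 mod 43 = 36
RHS: x^3 + 28 x + 20 = 14^3 + 28*14 + 20 mod 43 = 17
LHS != RHS

No, not on the curve


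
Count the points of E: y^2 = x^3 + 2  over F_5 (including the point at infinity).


For each x in F_5, count y with y^2 = x^3 + 0 x + 2 mod 5:
  x = 2: RHS = 0, y in [0]  -> 1 point(s)
  x = 3: RHS = 4, y in [2, 3]  -> 2 point(s)
  x = 4: RHS = 1, y in [1, 4]  -> 2 point(s)
Affine points: 5. Add the point at infinity: total = 6.

#E(F_5) = 6


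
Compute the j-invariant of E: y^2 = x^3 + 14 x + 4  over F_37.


Delta = -16(4 a^3 + 27 b^2) mod 37 = 30
-1728 * (4 a)^3 = -1728 * (4*14)^3 mod 37 = 6
j = 6 * 30^(-1) mod 37 = 15

j = 15 (mod 37)


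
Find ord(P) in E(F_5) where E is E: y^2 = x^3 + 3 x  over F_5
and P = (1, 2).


Compute successive multiples of P until we hit O:
  1P = (1, 2)
  2P = (4, 1)
  3P = (4, 4)
  4P = (1, 3)
  5P = O

ord(P) = 5


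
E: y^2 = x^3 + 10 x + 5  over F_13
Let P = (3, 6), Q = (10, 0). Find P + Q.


P != Q, so use the chord formula.
s = (y2 - y1) / (x2 - x1) = (7) / (7) mod 13 = 1
x3 = s^2 - x1 - x2 mod 13 = 1^2 - 3 - 10 = 1
y3 = s (x1 - x3) - y1 mod 13 = 1 * (3 - 1) - 6 = 9

P + Q = (1, 9)


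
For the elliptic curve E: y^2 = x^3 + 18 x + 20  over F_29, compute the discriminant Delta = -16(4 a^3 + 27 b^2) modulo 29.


4 a^3 + 27 b^2 = 4*18^3 + 27*20^2 = 23328 + 10800 = 34128
Delta = -16 * (34128) = -546048
Delta mod 29 = 22

Delta = 22 (mod 29)


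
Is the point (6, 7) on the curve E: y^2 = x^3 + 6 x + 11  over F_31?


Check whether y^2 = x^3 + 6 x + 11 (mod 31) for (x, y) = (6, 7).
LHS: y^2 = 7^2 mod 31 = 18
RHS: x^3 + 6 x + 11 = 6^3 + 6*6 + 11 mod 31 = 15
LHS != RHS

No, not on the curve


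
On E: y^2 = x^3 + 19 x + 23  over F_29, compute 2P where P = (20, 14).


Doubling: s = (3 x1^2 + a) / (2 y1)
s = (3*20^2 + 19) / (2*14) mod 29 = 28
x3 = s^2 - 2 x1 mod 29 = 28^2 - 2*20 = 19
y3 = s (x1 - x3) - y1 mod 29 = 28 * (20 - 19) - 14 = 14

2P = (19, 14)


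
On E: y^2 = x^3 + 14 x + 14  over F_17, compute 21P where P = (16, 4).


k = 21 = 10101_2 (binary, LSB first: 10101)
Double-and-add from P = (16, 4):
  bit 0 = 1: acc = O + (16, 4) = (16, 4)
  bit 1 = 0: acc unchanged = (16, 4)
  bit 2 = 1: acc = (16, 4) + (14, 9) = (6, 5)
  bit 3 = 0: acc unchanged = (6, 5)
  bit 4 = 1: acc = (6, 5) + (13, 8) = (2, 4)

21P = (2, 4)


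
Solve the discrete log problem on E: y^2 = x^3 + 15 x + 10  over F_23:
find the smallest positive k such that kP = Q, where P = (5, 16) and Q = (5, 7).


Enumerate multiples of P until we hit Q = (5, 7):
  1P = (5, 16)
  2P = (21, 8)
  3P = (3, 6)
  4P = (17, 16)
  5P = (1, 7)
  6P = (12, 20)
  7P = (19, 22)
  8P = (2, 5)
  9P = (9, 0)
  10P = (2, 18)
  11P = (19, 1)
  12P = (12, 3)
  13P = (1, 16)
  14P = (17, 7)
  15P = (3, 17)
  16P = (21, 15)
  17P = (5, 7)
Match found at i = 17.

k = 17


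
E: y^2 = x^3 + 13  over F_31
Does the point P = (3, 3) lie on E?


Check whether y^2 = x^3 + 0 x + 13 (mod 31) for (x, y) = (3, 3).
LHS: y^2 = 3^2 mod 31 = 9
RHS: x^3 + 0 x + 13 = 3^3 + 0*3 + 13 mod 31 = 9
LHS = RHS

Yes, on the curve


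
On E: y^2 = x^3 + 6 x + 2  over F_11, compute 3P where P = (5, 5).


k = 3 = 11_2 (binary, LSB first: 11)
Double-and-add from P = (5, 5):
  bit 0 = 1: acc = O + (5, 5) = (5, 5)
  bit 1 = 1: acc = (5, 5) + (6, 10) = (3, 5)

3P = (3, 5)


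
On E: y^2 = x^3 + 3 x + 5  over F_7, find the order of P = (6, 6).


Compute successive multiples of P until we hit O:
  1P = (6, 6)
  2P = (4, 2)
  3P = (1, 4)
  4P = (1, 3)
  5P = (4, 5)
  6P = (6, 1)
  7P = O

ord(P) = 7


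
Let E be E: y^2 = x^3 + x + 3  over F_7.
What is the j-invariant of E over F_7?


Delta = -16(4 a^3 + 27 b^2) mod 7 = 3
-1728 * (4 a)^3 = -1728 * (4*1)^3 mod 7 = 1
j = 1 * 3^(-1) mod 7 = 5

j = 5 (mod 7)


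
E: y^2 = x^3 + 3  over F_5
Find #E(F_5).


For each x in F_5, count y with y^2 = x^3 + 0 x + 3 mod 5:
  x = 1: RHS = 4, y in [2, 3]  -> 2 point(s)
  x = 2: RHS = 1, y in [1, 4]  -> 2 point(s)
  x = 3: RHS = 0, y in [0]  -> 1 point(s)
Affine points: 5. Add the point at infinity: total = 6.

#E(F_5) = 6


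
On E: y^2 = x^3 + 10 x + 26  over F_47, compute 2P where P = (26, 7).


Doubling: s = (3 x1^2 + a) / (2 y1)
s = (3*26^2 + 10) / (2*7) mod 47 = 18
x3 = s^2 - 2 x1 mod 47 = 18^2 - 2*26 = 37
y3 = s (x1 - x3) - y1 mod 47 = 18 * (26 - 37) - 7 = 30

2P = (37, 30)


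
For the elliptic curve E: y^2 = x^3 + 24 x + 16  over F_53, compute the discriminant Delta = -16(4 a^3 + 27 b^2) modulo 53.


4 a^3 + 27 b^2 = 4*24^3 + 27*16^2 = 55296 + 6912 = 62208
Delta = -16 * (62208) = -995328
Delta mod 53 = 12

Delta = 12 (mod 53)


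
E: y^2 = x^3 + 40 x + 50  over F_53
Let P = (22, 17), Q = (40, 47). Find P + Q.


P != Q, so use the chord formula.
s = (y2 - y1) / (x2 - x1) = (30) / (18) mod 53 = 37
x3 = s^2 - x1 - x2 mod 53 = 37^2 - 22 - 40 = 35
y3 = s (x1 - x3) - y1 mod 53 = 37 * (22 - 35) - 17 = 32

P + Q = (35, 32)


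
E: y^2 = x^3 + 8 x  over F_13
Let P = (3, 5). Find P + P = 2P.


Doubling: s = (3 x1^2 + a) / (2 y1)
s = (3*3^2 + 8) / (2*5) mod 13 = 10
x3 = s^2 - 2 x1 mod 13 = 10^2 - 2*3 = 3
y3 = s (x1 - x3) - y1 mod 13 = 10 * (3 - 3) - 5 = 8

2P = (3, 8)


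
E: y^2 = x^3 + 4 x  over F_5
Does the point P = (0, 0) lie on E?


Check whether y^2 = x^3 + 4 x + 0 (mod 5) for (x, y) = (0, 0).
LHS: y^2 = 0^2 mod 5 = 0
RHS: x^3 + 4 x + 0 = 0^3 + 4*0 + 0 mod 5 = 0
LHS = RHS

Yes, on the curve


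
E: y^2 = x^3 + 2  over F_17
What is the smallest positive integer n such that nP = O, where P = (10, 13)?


Compute successive multiples of P until we hit O:
  1P = (10, 13)
  2P = (5, 12)
  3P = (0, 6)
  4P = (8, 2)
  5P = (8, 15)
  6P = (0, 11)
  7P = (5, 5)
  8P = (10, 4)
  ... (continuing to 9P)
  9P = O

ord(P) = 9


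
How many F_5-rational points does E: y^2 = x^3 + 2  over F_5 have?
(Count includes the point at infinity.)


For each x in F_5, count y with y^2 = x^3 + 0 x + 2 mod 5:
  x = 2: RHS = 0, y in [0]  -> 1 point(s)
  x = 3: RHS = 4, y in [2, 3]  -> 2 point(s)
  x = 4: RHS = 1, y in [1, 4]  -> 2 point(s)
Affine points: 5. Add the point at infinity: total = 6.

#E(F_5) = 6


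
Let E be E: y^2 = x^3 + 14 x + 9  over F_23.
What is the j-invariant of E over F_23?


Delta = -16(4 a^3 + 27 b^2) mod 23 = 3
-1728 * (4 a)^3 = -1728 * (4*14)^3 mod 23 = 13
j = 13 * 3^(-1) mod 23 = 12

j = 12 (mod 23)


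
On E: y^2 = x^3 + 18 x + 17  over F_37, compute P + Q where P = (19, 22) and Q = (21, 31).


P != Q, so use the chord formula.
s = (y2 - y1) / (x2 - x1) = (9) / (2) mod 37 = 23
x3 = s^2 - x1 - x2 mod 37 = 23^2 - 19 - 21 = 8
y3 = s (x1 - x3) - y1 mod 37 = 23 * (19 - 8) - 22 = 9

P + Q = (8, 9)


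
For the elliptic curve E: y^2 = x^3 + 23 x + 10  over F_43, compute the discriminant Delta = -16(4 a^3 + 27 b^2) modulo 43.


4 a^3 + 27 b^2 = 4*23^3 + 27*10^2 = 48668 + 2700 = 51368
Delta = -16 * (51368) = -821888
Delta mod 43 = 14

Delta = 14 (mod 43)


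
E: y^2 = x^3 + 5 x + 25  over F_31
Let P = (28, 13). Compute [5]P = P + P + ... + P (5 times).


k = 5 = 101_2 (binary, LSB first: 101)
Double-and-add from P = (28, 13):
  bit 0 = 1: acc = O + (28, 13) = (28, 13)
  bit 1 = 0: acc unchanged = (28, 13)
  bit 2 = 1: acc = (28, 13) + (17, 1) = (0, 26)

5P = (0, 26)


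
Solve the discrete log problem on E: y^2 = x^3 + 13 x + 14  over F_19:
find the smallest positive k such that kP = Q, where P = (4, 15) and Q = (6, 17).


Enumerate multiples of P until we hit Q = (6, 17):
  1P = (4, 15)
  2P = (16, 10)
  3P = (3, 2)
  4P = (10, 2)
  5P = (6, 2)
  6P = (18, 0)
  7P = (6, 17)
Match found at i = 7.

k = 7


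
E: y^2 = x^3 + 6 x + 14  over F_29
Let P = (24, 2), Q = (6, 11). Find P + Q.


P != Q, so use the chord formula.
s = (y2 - y1) / (x2 - x1) = (9) / (11) mod 29 = 14
x3 = s^2 - x1 - x2 mod 29 = 14^2 - 24 - 6 = 21
y3 = s (x1 - x3) - y1 mod 29 = 14 * (24 - 21) - 2 = 11

P + Q = (21, 11)


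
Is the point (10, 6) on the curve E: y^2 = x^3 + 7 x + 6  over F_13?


Check whether y^2 = x^3 + 7 x + 6 (mod 13) for (x, y) = (10, 6).
LHS: y^2 = 6^2 mod 13 = 10
RHS: x^3 + 7 x + 6 = 10^3 + 7*10 + 6 mod 13 = 10
LHS = RHS

Yes, on the curve


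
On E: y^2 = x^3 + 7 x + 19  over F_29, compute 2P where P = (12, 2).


Doubling: s = (3 x1^2 + a) / (2 y1)
s = (3*12^2 + 7) / (2*2) mod 29 = 1
x3 = s^2 - 2 x1 mod 29 = 1^2 - 2*12 = 6
y3 = s (x1 - x3) - y1 mod 29 = 1 * (12 - 6) - 2 = 4

2P = (6, 4)


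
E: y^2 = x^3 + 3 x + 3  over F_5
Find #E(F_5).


For each x in F_5, count y with y^2 = x^3 + 3 x + 3 mod 5:
  x = 3: RHS = 4, y in [2, 3]  -> 2 point(s)
  x = 4: RHS = 4, y in [2, 3]  -> 2 point(s)
Affine points: 4. Add the point at infinity: total = 5.

#E(F_5) = 5


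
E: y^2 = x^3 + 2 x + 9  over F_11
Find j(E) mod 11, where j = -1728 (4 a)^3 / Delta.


Delta = -16(4 a^3 + 27 b^2) mod 11 = 4
-1728 * (4 a)^3 = -1728 * (4*2)^3 mod 11 = 5
j = 5 * 4^(-1) mod 11 = 4

j = 4 (mod 11)


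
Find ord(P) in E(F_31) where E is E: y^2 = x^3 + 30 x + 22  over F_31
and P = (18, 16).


Compute successive multiples of P until we hit O:
  1P = (18, 16)
  2P = (2, 20)
  3P = (13, 6)
  4P = (4, 12)
  5P = (23, 18)
  6P = (10, 12)
  7P = (11, 3)
  8P = (20, 29)
  ... (continuing to 27P)
  27P = O

ord(P) = 27


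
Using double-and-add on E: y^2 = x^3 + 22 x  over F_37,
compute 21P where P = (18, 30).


k = 21 = 10101_2 (binary, LSB first: 10101)
Double-and-add from P = (18, 30):
  bit 0 = 1: acc = O + (18, 30) = (18, 30)
  bit 1 = 0: acc unchanged = (18, 30)
  bit 2 = 1: acc = (18, 30) + (33, 25) = (19, 32)
  bit 3 = 0: acc unchanged = (19, 32)
  bit 4 = 1: acc = (19, 32) + (27, 36) = (19, 5)

21P = (19, 5)


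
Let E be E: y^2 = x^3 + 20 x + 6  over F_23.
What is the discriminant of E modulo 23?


4 a^3 + 27 b^2 = 4*20^3 + 27*6^2 = 32000 + 972 = 32972
Delta = -16 * (32972) = -527552
Delta mod 23 = 22

Delta = 22 (mod 23)


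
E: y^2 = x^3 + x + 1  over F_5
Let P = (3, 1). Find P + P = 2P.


Doubling: s = (3 x1^2 + a) / (2 y1)
s = (3*3^2 + 1) / (2*1) mod 5 = 4
x3 = s^2 - 2 x1 mod 5 = 4^2 - 2*3 = 0
y3 = s (x1 - x3) - y1 mod 5 = 4 * (3 - 0) - 1 = 1

2P = (0, 1)


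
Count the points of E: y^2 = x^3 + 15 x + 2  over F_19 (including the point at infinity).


For each x in F_19, count y with y^2 = x^3 + 15 x + 2 mod 19:
  x = 3: RHS = 17, y in [6, 13]  -> 2 point(s)
  x = 6: RHS = 4, y in [2, 17]  -> 2 point(s)
  x = 8: RHS = 7, y in [8, 11]  -> 2 point(s)
  x = 9: RHS = 11, y in [7, 12]  -> 2 point(s)
  x = 11: RHS = 16, y in [4, 15]  -> 2 point(s)
  x = 13: RHS = 0, y in [0]  -> 1 point(s)
  x = 14: RHS = 11, y in [7, 12]  -> 2 point(s)
  x = 15: RHS = 11, y in [7, 12]  -> 2 point(s)
  x = 16: RHS = 6, y in [5, 14]  -> 2 point(s)
  x = 18: RHS = 5, y in [9, 10]  -> 2 point(s)
Affine points: 19. Add the point at infinity: total = 20.

#E(F_19) = 20


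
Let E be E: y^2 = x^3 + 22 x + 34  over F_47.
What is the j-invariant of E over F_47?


Delta = -16(4 a^3 + 27 b^2) mod 47 = 11
-1728 * (4 a)^3 = -1728 * (4*22)^3 mod 47 = 21
j = 21 * 11^(-1) mod 47 = 19

j = 19 (mod 47)


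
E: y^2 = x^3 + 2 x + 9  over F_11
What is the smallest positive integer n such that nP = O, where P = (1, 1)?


Compute successive multiples of P until we hit O:
  1P = (1, 1)
  2P = (7, 6)
  3P = (4, 2)
  4P = (0, 3)
  5P = (3, 3)
  6P = (8, 3)
  7P = (5, 1)
  8P = (5, 10)
  ... (continuing to 15P)
  15P = O

ord(P) = 15


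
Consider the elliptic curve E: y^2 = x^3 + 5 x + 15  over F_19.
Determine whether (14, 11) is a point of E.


Check whether y^2 = x^3 + 5 x + 15 (mod 19) for (x, y) = (14, 11).
LHS: y^2 = 11^2 mod 19 = 7
RHS: x^3 + 5 x + 15 = 14^3 + 5*14 + 15 mod 19 = 17
LHS != RHS

No, not on the curve


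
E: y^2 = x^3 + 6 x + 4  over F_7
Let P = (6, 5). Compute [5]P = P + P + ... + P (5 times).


k = 5 = 101_2 (binary, LSB first: 101)
Double-and-add from P = (6, 5):
  bit 0 = 1: acc = O + (6, 5) = (6, 5)
  bit 1 = 0: acc unchanged = (6, 5)
  bit 2 = 1: acc = (6, 5) + (0, 2) = (3, 0)

5P = (3, 0)


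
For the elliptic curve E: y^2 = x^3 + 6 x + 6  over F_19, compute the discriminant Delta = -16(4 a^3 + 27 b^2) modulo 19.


4 a^3 + 27 b^2 = 4*6^3 + 27*6^2 = 864 + 972 = 1836
Delta = -16 * (1836) = -29376
Delta mod 19 = 17

Delta = 17 (mod 19)


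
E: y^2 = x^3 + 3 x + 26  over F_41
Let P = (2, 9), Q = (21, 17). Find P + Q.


P != Q, so use the chord formula.
s = (y2 - y1) / (x2 - x1) = (8) / (19) mod 41 = 22
x3 = s^2 - x1 - x2 mod 41 = 22^2 - 2 - 21 = 10
y3 = s (x1 - x3) - y1 mod 41 = 22 * (2 - 10) - 9 = 20

P + Q = (10, 20)


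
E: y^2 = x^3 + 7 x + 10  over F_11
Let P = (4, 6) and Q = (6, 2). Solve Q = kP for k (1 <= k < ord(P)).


Enumerate multiples of P until we hit Q = (6, 2):
  1P = (4, 6)
  2P = (3, 5)
  3P = (5, 4)
  4P = (6, 9)
  5P = (6, 2)
Match found at i = 5.

k = 5


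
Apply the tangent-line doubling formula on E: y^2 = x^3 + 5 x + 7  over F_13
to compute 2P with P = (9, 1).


Doubling: s = (3 x1^2 + a) / (2 y1)
s = (3*9^2 + 5) / (2*1) mod 13 = 7
x3 = s^2 - 2 x1 mod 13 = 7^2 - 2*9 = 5
y3 = s (x1 - x3) - y1 mod 13 = 7 * (9 - 5) - 1 = 1

2P = (5, 1)


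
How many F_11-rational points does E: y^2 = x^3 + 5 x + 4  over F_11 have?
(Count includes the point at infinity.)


For each x in F_11, count y with y^2 = x^3 + 5 x + 4 mod 11:
  x = 0: RHS = 4, y in [2, 9]  -> 2 point(s)
  x = 2: RHS = 0, y in [0]  -> 1 point(s)
  x = 4: RHS = 0, y in [0]  -> 1 point(s)
  x = 5: RHS = 0, y in [0]  -> 1 point(s)
  x = 10: RHS = 9, y in [3, 8]  -> 2 point(s)
Affine points: 7. Add the point at infinity: total = 8.

#E(F_11) = 8


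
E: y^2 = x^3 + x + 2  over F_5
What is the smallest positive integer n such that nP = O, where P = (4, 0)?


Compute successive multiples of P until we hit O:
  1P = (4, 0)
  2P = O

ord(P) = 2


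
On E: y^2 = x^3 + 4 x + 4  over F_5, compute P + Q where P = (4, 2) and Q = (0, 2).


P != Q, so use the chord formula.
s = (y2 - y1) / (x2 - x1) = (0) / (1) mod 5 = 0
x3 = s^2 - x1 - x2 mod 5 = 0^2 - 4 - 0 = 1
y3 = s (x1 - x3) - y1 mod 5 = 0 * (4 - 1) - 2 = 3

P + Q = (1, 3)


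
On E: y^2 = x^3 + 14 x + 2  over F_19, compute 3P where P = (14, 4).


k = 3 = 11_2 (binary, LSB first: 11)
Double-and-add from P = (14, 4):
  bit 0 = 1: acc = O + (14, 4) = (14, 4)
  bit 1 = 1: acc = (14, 4) + (7, 5) = (5, 11)

3P = (5, 11)


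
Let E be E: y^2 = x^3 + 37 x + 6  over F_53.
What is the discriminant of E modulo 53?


4 a^3 + 27 b^2 = 4*37^3 + 27*6^2 = 202612 + 972 = 203584
Delta = -16 * (203584) = -3257344
Delta mod 53 = 36

Delta = 36 (mod 53)


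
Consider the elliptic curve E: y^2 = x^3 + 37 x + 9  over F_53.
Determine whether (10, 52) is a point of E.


Check whether y^2 = x^3 + 37 x + 9 (mod 53) for (x, y) = (10, 52).
LHS: y^2 = 52^2 mod 53 = 1
RHS: x^3 + 37 x + 9 = 10^3 + 37*10 + 9 mod 53 = 1
LHS = RHS

Yes, on the curve


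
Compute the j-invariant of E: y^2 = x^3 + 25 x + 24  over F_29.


Delta = -16(4 a^3 + 27 b^2) mod 29 = 24
-1728 * (4 a)^3 = -1728 * (4*25)^3 mod 29 = 3
j = 3 * 24^(-1) mod 29 = 11

j = 11 (mod 29)


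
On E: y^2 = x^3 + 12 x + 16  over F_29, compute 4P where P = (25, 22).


k = 4 = 100_2 (binary, LSB first: 001)
Double-and-add from P = (25, 22):
  bit 0 = 0: acc unchanged = O
  bit 1 = 0: acc unchanged = O
  bit 2 = 1: acc = O + (10, 18) = (10, 18)

4P = (10, 18)


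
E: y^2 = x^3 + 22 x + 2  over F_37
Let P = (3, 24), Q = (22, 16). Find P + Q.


P != Q, so use the chord formula.
s = (y2 - y1) / (x2 - x1) = (29) / (19) mod 37 = 21
x3 = s^2 - x1 - x2 mod 37 = 21^2 - 3 - 22 = 9
y3 = s (x1 - x3) - y1 mod 37 = 21 * (3 - 9) - 24 = 35

P + Q = (9, 35)


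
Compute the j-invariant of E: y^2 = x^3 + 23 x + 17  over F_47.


Delta = -16(4 a^3 + 27 b^2) mod 47 = 39
-1728 * (4 a)^3 = -1728 * (4*23)^3 mod 47 = 6
j = 6 * 39^(-1) mod 47 = 11

j = 11 (mod 47)


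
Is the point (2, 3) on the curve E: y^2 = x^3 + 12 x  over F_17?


Check whether y^2 = x^3 + 12 x + 0 (mod 17) for (x, y) = (2, 3).
LHS: y^2 = 3^2 mod 17 = 9
RHS: x^3 + 12 x + 0 = 2^3 + 12*2 + 0 mod 17 = 15
LHS != RHS

No, not on the curve


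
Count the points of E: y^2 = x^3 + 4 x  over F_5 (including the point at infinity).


For each x in F_5, count y with y^2 = x^3 + 4 x + 0 mod 5:
  x = 0: RHS = 0, y in [0]  -> 1 point(s)
  x = 1: RHS = 0, y in [0]  -> 1 point(s)
  x = 2: RHS = 1, y in [1, 4]  -> 2 point(s)
  x = 3: RHS = 4, y in [2, 3]  -> 2 point(s)
  x = 4: RHS = 0, y in [0]  -> 1 point(s)
Affine points: 7. Add the point at infinity: total = 8.

#E(F_5) = 8


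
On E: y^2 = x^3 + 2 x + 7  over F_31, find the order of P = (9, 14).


Compute successive multiples of P until we hit O:
  1P = (9, 14)
  2P = (14, 12)
  3P = (28, 6)
  4P = (22, 29)
  5P = (5, 24)
  6P = (0, 10)
  7P = (0, 21)
  8P = (5, 7)
  ... (continuing to 13P)
  13P = O

ord(P) = 13


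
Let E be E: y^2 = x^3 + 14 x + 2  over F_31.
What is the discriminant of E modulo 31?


4 a^3 + 27 b^2 = 4*14^3 + 27*2^2 = 10976 + 108 = 11084
Delta = -16 * (11084) = -177344
Delta mod 31 = 7

Delta = 7 (mod 31)


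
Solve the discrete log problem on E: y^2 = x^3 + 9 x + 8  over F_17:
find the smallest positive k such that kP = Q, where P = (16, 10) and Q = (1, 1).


Enumerate multiples of P until we hit Q = (1, 1):
  1P = (16, 10)
  2P = (1, 16)
  3P = (9, 11)
  4P = (0, 12)
  5P = (5, 12)
  6P = (15, 13)
  7P = (12, 12)
  8P = (2, 0)
  9P = (12, 5)
  10P = (15, 4)
  11P = (5, 5)
  12P = (0, 5)
  13P = (9, 6)
  14P = (1, 1)
Match found at i = 14.

k = 14


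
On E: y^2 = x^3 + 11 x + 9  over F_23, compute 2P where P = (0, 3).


Doubling: s = (3 x1^2 + a) / (2 y1)
s = (3*0^2 + 11) / (2*3) mod 23 = 21
x3 = s^2 - 2 x1 mod 23 = 21^2 - 2*0 = 4
y3 = s (x1 - x3) - y1 mod 23 = 21 * (0 - 4) - 3 = 5

2P = (4, 5)


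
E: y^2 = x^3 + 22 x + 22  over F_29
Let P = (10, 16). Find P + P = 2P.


Doubling: s = (3 x1^2 + a) / (2 y1)
s = (3*10^2 + 22) / (2*16) mod 29 = 1
x3 = s^2 - 2 x1 mod 29 = 1^2 - 2*10 = 10
y3 = s (x1 - x3) - y1 mod 29 = 1 * (10 - 10) - 16 = 13

2P = (10, 13)


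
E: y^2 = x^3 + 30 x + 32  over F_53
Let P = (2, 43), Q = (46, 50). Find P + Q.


P != Q, so use the chord formula.
s = (y2 - y1) / (x2 - x1) = (7) / (44) mod 53 = 11
x3 = s^2 - x1 - x2 mod 53 = 11^2 - 2 - 46 = 20
y3 = s (x1 - x3) - y1 mod 53 = 11 * (2 - 20) - 43 = 24

P + Q = (20, 24)


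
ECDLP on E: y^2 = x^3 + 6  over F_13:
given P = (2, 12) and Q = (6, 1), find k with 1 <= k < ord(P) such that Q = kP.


Enumerate multiples of P until we hit Q = (6, 1):
  1P = (2, 12)
  2P = (6, 12)
  3P = (5, 1)
  4P = (5, 12)
  5P = (6, 1)
Match found at i = 5.

k = 5


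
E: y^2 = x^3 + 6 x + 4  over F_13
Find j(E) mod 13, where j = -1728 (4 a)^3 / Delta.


Delta = -16(4 a^3 + 27 b^2) mod 13 = 12
-1728 * (4 a)^3 = -1728 * (4*6)^3 mod 13 = 5
j = 5 * 12^(-1) mod 13 = 8

j = 8 (mod 13)


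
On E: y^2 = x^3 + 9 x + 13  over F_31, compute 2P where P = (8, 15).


k = 2 = 10_2 (binary, LSB first: 01)
Double-and-add from P = (8, 15):
  bit 0 = 0: acc unchanged = O
  bit 1 = 1: acc = O + (23, 24) = (23, 24)

2P = (23, 24)


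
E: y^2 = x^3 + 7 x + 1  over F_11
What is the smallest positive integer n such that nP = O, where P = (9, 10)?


Compute successive multiples of P until we hit O:
  1P = (9, 10)
  2P = (9, 1)
  3P = O

ord(P) = 3


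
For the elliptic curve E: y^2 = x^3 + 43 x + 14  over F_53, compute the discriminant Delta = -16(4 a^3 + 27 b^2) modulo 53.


4 a^3 + 27 b^2 = 4*43^3 + 27*14^2 = 318028 + 5292 = 323320
Delta = -16 * (323320) = -5173120
Delta mod 53 = 51

Delta = 51 (mod 53)


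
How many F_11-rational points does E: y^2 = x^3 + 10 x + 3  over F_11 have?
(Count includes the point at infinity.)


For each x in F_11, count y with y^2 = x^3 + 10 x + 3 mod 11:
  x = 0: RHS = 3, y in [5, 6]  -> 2 point(s)
  x = 1: RHS = 3, y in [5, 6]  -> 2 point(s)
  x = 2: RHS = 9, y in [3, 8]  -> 2 point(s)
  x = 3: RHS = 5, y in [4, 7]  -> 2 point(s)
  x = 6: RHS = 4, y in [2, 9]  -> 2 point(s)
  x = 7: RHS = 9, y in [3, 8]  -> 2 point(s)
  x = 8: RHS = 1, y in [1, 10]  -> 2 point(s)
  x = 10: RHS = 3, y in [5, 6]  -> 2 point(s)
Affine points: 16. Add the point at infinity: total = 17.

#E(F_11) = 17


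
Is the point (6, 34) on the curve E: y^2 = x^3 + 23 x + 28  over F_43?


Check whether y^2 = x^3 + 23 x + 28 (mod 43) for (x, y) = (6, 34).
LHS: y^2 = 34^2 mod 43 = 38
RHS: x^3 + 23 x + 28 = 6^3 + 23*6 + 28 mod 43 = 38
LHS = RHS

Yes, on the curve


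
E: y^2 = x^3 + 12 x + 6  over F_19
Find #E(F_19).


For each x in F_19, count y with y^2 = x^3 + 12 x + 6 mod 19:
  x = 0: RHS = 6, y in [5, 14]  -> 2 point(s)
  x = 1: RHS = 0, y in [0]  -> 1 point(s)
  x = 2: RHS = 0, y in [0]  -> 1 point(s)
  x = 4: RHS = 4, y in [2, 17]  -> 2 point(s)
  x = 5: RHS = 1, y in [1, 18]  -> 2 point(s)
  x = 6: RHS = 9, y in [3, 16]  -> 2 point(s)
  x = 8: RHS = 6, y in [5, 14]  -> 2 point(s)
  x = 9: RHS = 7, y in [8, 11]  -> 2 point(s)
  x = 10: RHS = 5, y in [9, 10]  -> 2 point(s)
  x = 11: RHS = 6, y in [5, 14]  -> 2 point(s)
  x = 12: RHS = 16, y in [4, 15]  -> 2 point(s)
  x = 14: RHS = 11, y in [7, 12]  -> 2 point(s)
  x = 16: RHS = 0, y in [0]  -> 1 point(s)
Affine points: 23. Add the point at infinity: total = 24.

#E(F_19) = 24


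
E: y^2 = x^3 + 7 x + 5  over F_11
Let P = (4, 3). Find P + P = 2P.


Doubling: s = (3 x1^2 + a) / (2 y1)
s = (3*4^2 + 7) / (2*3) mod 11 = 0
x3 = s^2 - 2 x1 mod 11 = 0^2 - 2*4 = 3
y3 = s (x1 - x3) - y1 mod 11 = 0 * (4 - 3) - 3 = 8

2P = (3, 8)


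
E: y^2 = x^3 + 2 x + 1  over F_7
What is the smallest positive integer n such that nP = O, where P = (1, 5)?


Compute successive multiples of P until we hit O:
  1P = (1, 5)
  2P = (0, 6)
  3P = (0, 1)
  4P = (1, 2)
  5P = O

ord(P) = 5


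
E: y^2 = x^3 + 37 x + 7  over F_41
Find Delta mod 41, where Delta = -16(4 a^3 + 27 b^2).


4 a^3 + 27 b^2 = 4*37^3 + 27*7^2 = 202612 + 1323 = 203935
Delta = -16 * (203935) = -3262960
Delta mod 41 = 25

Delta = 25 (mod 41)


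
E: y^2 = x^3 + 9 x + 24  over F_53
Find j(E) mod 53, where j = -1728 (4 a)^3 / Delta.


Delta = -16(4 a^3 + 27 b^2) mod 53 = 40
-1728 * (4 a)^3 = -1728 * (4*9)^3 mod 53 = 18
j = 18 * 40^(-1) mod 53 = 19

j = 19 (mod 53)


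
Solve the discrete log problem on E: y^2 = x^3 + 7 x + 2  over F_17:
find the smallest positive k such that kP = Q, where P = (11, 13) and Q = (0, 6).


Enumerate multiples of P until we hit Q = (0, 6):
  1P = (11, 13)
  2P = (8, 14)
  3P = (0, 6)
Match found at i = 3.

k = 3


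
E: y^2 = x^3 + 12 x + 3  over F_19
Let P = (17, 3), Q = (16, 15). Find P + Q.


P != Q, so use the chord formula.
s = (y2 - y1) / (x2 - x1) = (12) / (18) mod 19 = 7
x3 = s^2 - x1 - x2 mod 19 = 7^2 - 17 - 16 = 16
y3 = s (x1 - x3) - y1 mod 19 = 7 * (17 - 16) - 3 = 4

P + Q = (16, 4)


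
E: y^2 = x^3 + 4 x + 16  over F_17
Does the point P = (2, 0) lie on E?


Check whether y^2 = x^3 + 4 x + 16 (mod 17) for (x, y) = (2, 0).
LHS: y^2 = 0^2 mod 17 = 0
RHS: x^3 + 4 x + 16 = 2^3 + 4*2 + 16 mod 17 = 15
LHS != RHS

No, not on the curve


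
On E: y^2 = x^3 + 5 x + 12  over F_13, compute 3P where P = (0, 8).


k = 3 = 11_2 (binary, LSB first: 11)
Double-and-add from P = (0, 8):
  bit 0 = 1: acc = O + (0, 8) = (0, 8)
  bit 1 = 1: acc = (0, 8) + (10, 10) = (2, 2)

3P = (2, 2)


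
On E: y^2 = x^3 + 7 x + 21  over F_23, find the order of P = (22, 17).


Compute successive multiples of P until we hit O:
  1P = (22, 17)
  2P = (11, 16)
  3P = (17, 19)
  4P = (9, 10)
  5P = (1, 12)
  6P = (12, 4)
  7P = (13, 20)
  8P = (6, 16)
  ... (continuing to 18P)
  18P = O

ord(P) = 18


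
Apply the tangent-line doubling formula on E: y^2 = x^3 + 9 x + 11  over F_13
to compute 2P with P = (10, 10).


Doubling: s = (3 x1^2 + a) / (2 y1)
s = (3*10^2 + 9) / (2*10) mod 13 = 7
x3 = s^2 - 2 x1 mod 13 = 7^2 - 2*10 = 3
y3 = s (x1 - x3) - y1 mod 13 = 7 * (10 - 3) - 10 = 0

2P = (3, 0)


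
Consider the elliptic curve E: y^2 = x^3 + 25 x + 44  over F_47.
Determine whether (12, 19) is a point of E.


Check whether y^2 = x^3 + 25 x + 44 (mod 47) for (x, y) = (12, 19).
LHS: y^2 = 19^2 mod 47 = 32
RHS: x^3 + 25 x + 44 = 12^3 + 25*12 + 44 mod 47 = 4
LHS != RHS

No, not on the curve


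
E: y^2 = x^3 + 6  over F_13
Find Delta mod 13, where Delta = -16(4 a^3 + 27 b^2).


4 a^3 + 27 b^2 = 4*0^3 + 27*6^2 = 0 + 972 = 972
Delta = -16 * (972) = -15552
Delta mod 13 = 9

Delta = 9 (mod 13)


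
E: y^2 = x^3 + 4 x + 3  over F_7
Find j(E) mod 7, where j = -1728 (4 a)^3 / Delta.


Delta = -16(4 a^3 + 27 b^2) mod 7 = 3
-1728 * (4 a)^3 = -1728 * (4*4)^3 mod 7 = 1
j = 1 * 3^(-1) mod 7 = 5

j = 5 (mod 7)


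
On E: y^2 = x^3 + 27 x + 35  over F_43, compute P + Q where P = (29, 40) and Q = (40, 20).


P != Q, so use the chord formula.
s = (y2 - y1) / (x2 - x1) = (23) / (11) mod 43 = 6
x3 = s^2 - x1 - x2 mod 43 = 6^2 - 29 - 40 = 10
y3 = s (x1 - x3) - y1 mod 43 = 6 * (29 - 10) - 40 = 31

P + Q = (10, 31)
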